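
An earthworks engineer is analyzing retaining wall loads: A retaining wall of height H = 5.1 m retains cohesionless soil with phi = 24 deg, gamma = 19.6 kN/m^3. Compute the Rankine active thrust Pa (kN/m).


Compute active earth pressure coefficient:
Ka = tan^2(45 - phi/2) = tan^2(33.0) = 0.42173
Compute active force:
Pa = 0.5 * Ka * gamma * H^2
Pa = 0.5 * 0.42173 * 19.6 * 5.1^2
Pa = 107.5 kN/m


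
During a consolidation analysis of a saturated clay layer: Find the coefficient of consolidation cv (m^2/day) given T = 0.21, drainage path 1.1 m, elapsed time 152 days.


Using cv = T * H_dr^2 / t
H_dr^2 = 1.1^2 = 1.21
cv = 0.21 * 1.21 / 152
cv = 0.00167 m^2/day


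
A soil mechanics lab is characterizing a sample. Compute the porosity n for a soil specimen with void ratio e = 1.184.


Using the relation n = e / (1 + e)
n = 1.184 / (1 + 1.184)
n = 1.184 / 2.184
n = 0.5421


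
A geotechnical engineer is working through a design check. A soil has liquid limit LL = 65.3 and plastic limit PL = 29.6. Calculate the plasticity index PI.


Using PI = LL - PL
PI = 65.3 - 29.6
PI = 35.7


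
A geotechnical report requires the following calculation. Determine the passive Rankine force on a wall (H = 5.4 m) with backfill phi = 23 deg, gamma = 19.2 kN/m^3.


Compute passive earth pressure coefficient:
Kp = tan^2(45 + phi/2) = tan^2(56.5) = 2.282623
Compute passive force:
Pp = 0.5 * Kp * gamma * H^2
Pp = 0.5 * 2.282623 * 19.2 * 5.4^2
Pp = 638.99 kN/m


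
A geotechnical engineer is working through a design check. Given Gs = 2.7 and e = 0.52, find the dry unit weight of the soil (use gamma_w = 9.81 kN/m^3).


Result: 17.426 kN/m^3

Derivation:
Using gamma_d = Gs * gamma_w / (1 + e)
gamma_d = 2.7 * 9.81 / (1 + 0.52)
gamma_d = 2.7 * 9.81 / 1.52
gamma_d = 17.426 kN/m^3


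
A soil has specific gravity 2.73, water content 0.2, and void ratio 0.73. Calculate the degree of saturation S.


Result: 0.7479

Derivation:
Using S = Gs * w / e
S = 2.73 * 0.2 / 0.73
S = 0.7479


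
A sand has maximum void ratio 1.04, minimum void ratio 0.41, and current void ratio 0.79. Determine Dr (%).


Using Dr = (e_max - e) / (e_max - e_min) * 100
e_max - e = 1.04 - 0.79 = 0.25
e_max - e_min = 1.04 - 0.41 = 0.63
Dr = 0.25 / 0.63 * 100
Dr = 39.68 %


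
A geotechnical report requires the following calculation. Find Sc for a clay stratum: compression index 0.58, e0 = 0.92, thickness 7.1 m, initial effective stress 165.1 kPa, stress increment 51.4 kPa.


Result: 0.2525 m

Derivation:
Using Sc = Cc * H / (1 + e0) * log10((sigma0 + delta_sigma) / sigma0)
Stress ratio = (165.1 + 51.4) / 165.1 = 1.31133
log10(1.31133) = 0.117711
Cc * H / (1 + e0) = 0.58 * 7.1 / (1 + 0.92) = 2.14479
Sc = 2.14479 * 0.117711
Sc = 0.2525 m


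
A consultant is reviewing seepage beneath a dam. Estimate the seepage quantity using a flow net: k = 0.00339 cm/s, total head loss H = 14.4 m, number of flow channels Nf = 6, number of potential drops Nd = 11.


Convert k to m/s for unit consistency with H:
k = 0.00339 cm/s = 0.00339 / 100 m/s = 3.39e-05 m/s
Using q = k * H * Nf / Nd
Nf / Nd = 6 / 11 = 0.5455
q = 3.39e-05 * 14.4 * 0.5455
q = 0.0002663 m^3/s per m


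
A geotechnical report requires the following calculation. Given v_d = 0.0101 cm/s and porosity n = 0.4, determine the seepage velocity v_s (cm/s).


Result: 0.02525 cm/s

Derivation:
Using v_s = v_d / n
v_s = 0.0101 / 0.4
v_s = 0.02525 cm/s


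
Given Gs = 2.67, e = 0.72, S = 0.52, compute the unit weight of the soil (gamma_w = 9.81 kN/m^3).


Using gamma = gamma_w * (Gs + S*e) / (1 + e)
Numerator: Gs + S*e = 2.67 + 0.52*0.72 = 3.0444
Denominator: 1 + e = 1 + 0.72 = 1.72
gamma = 9.81 * 3.0444 / 1.72
gamma = 17.364 kN/m^3


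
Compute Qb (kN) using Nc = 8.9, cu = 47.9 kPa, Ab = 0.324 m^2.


Using Qb = Nc * cu * Ab
Qb = 8.9 * 47.9 * 0.324
Qb = 138.12 kN


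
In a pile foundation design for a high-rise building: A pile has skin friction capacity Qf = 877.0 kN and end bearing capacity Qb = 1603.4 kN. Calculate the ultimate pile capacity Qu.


Result: 2480.4 kN

Derivation:
Using Qu = Qf + Qb
Qu = 877.0 + 1603.4
Qu = 2480.4 kN


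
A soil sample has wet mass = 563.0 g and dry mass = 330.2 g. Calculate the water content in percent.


Using w = (m_wet - m_dry) / m_dry * 100
m_wet - m_dry = 563.0 - 330.2 = 232.8 g
w = 232.8 / 330.2 * 100
w = 70.5 %


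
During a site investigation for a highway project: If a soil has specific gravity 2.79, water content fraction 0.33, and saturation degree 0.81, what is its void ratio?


Using the relation e = Gs * w / S
e = 2.79 * 0.33 / 0.81
e = 1.1367


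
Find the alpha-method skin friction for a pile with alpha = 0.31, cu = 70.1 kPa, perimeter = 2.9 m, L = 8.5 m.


Result: 535.67 kN

Derivation:
Using Qs = alpha * cu * perimeter * L
Qs = 0.31 * 70.1 * 2.9 * 8.5
Qs = 535.67 kN


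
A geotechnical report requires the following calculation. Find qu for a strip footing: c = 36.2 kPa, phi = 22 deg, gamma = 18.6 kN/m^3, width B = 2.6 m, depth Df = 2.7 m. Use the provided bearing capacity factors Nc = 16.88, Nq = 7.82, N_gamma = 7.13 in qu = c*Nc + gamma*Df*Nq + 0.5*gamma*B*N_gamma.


Compute qu = c*Nc + gamma*Df*Nq + 0.5*gamma*B*N_gamma
Term 1: 36.2 * 16.88 = 611.056
Term 2: 18.6 * 2.7 * 7.82 = 392.7204
Term 3: 0.5 * 18.6 * 2.6 * 7.13 = 172.4034
qu = 611.056 + 392.7204 + 172.4034
qu = 1176.18 kPa


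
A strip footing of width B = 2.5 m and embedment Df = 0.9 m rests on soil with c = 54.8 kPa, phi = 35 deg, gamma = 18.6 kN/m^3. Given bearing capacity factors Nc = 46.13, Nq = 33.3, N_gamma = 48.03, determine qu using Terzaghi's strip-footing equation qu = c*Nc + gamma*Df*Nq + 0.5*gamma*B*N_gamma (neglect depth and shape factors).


Result: 4202.06 kPa

Derivation:
Compute qu = c*Nc + gamma*Df*Nq + 0.5*gamma*B*N_gamma
Term 1: 54.8 * 46.13 = 2527.924
Term 2: 18.6 * 0.9 * 33.3 = 557.442
Term 3: 0.5 * 18.6 * 2.5 * 48.03 = 1116.6975
qu = 2527.924 + 557.442 + 1116.6975
qu = 4202.06 kPa


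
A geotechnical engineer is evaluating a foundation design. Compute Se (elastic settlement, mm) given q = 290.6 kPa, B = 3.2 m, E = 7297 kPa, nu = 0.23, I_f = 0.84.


Using Se = q * B * (1 - nu^2) * I_f / E
1 - nu^2 = 1 - 0.23^2 = 0.9471
Se = 290.6 * 3.2 * 0.9471 * 0.84 / 7297
Se = 0.101386 m
Convert to mm: Se = 0.101386 * 1000 = 101.386 mm


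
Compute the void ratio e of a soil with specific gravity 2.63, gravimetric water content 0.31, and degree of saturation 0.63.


Result: 1.2941

Derivation:
Using the relation e = Gs * w / S
e = 2.63 * 0.31 / 0.63
e = 1.2941


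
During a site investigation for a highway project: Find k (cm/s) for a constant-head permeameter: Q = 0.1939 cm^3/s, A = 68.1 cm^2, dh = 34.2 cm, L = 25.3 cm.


Compute hydraulic gradient:
i = dh / L = 34.2 / 25.3 = 1.35178
Then apply Darcy's law:
k = Q / (A * i)
k = 0.1939 / (68.1 * 1.35178)
k = 0.1939 / 92.0561
k = 0.002106 cm/s


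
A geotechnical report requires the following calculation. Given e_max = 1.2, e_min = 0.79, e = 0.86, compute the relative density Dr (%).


Using Dr = (e_max - e) / (e_max - e_min) * 100
e_max - e = 1.2 - 0.86 = 0.34
e_max - e_min = 1.2 - 0.79 = 0.41
Dr = 0.34 / 0.41 * 100
Dr = 82.93 %


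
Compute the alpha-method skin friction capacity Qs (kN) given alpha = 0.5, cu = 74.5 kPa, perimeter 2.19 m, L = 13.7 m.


Result: 1117.61 kN

Derivation:
Using Qs = alpha * cu * perimeter * L
Qs = 0.5 * 74.5 * 2.19 * 13.7
Qs = 1117.61 kN


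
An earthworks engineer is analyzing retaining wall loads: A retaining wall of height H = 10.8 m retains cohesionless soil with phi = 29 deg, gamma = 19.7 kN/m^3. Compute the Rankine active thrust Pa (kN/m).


Compute active earth pressure coefficient:
Ka = tan^2(45 - phi/2) = tan^2(30.5) = 0.346974
Compute active force:
Pa = 0.5 * Ka * gamma * H^2
Pa = 0.5 * 0.346974 * 19.7 * 10.8^2
Pa = 398.64 kN/m


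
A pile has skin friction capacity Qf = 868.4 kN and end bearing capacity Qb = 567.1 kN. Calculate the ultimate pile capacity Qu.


Using Qu = Qf + Qb
Qu = 868.4 + 567.1
Qu = 1435.5 kN


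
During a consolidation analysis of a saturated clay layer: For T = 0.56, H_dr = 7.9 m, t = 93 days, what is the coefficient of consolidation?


Using cv = T * H_dr^2 / t
H_dr^2 = 7.9^2 = 62.41
cv = 0.56 * 62.41 / 93
cv = 0.3758 m^2/day


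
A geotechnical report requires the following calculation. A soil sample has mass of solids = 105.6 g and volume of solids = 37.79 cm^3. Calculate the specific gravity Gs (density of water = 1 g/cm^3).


Result: 2.794

Derivation:
Using Gs = m_s / (V_s * rho_w)
Since rho_w = 1 g/cm^3:
Gs = 105.6 / 37.79
Gs = 2.794


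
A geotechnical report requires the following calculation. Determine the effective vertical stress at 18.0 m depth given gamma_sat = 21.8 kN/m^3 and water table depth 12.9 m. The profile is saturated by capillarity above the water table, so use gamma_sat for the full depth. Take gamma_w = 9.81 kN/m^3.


Result: 342.37 kPa

Derivation:
Total stress = gamma_sat * depth
sigma = 21.8 * 18.0 = 392.4 kPa
Pore water pressure u = gamma_w * (depth - d_wt)
u = 9.81 * (18.0 - 12.9) = 50.031 kPa
Effective stress = sigma - u
sigma' = 392.4 - 50.031 = 342.37 kPa


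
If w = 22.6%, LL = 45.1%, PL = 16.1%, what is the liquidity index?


First compute the plasticity index:
PI = LL - PL = 45.1 - 16.1 = 29.0
Then compute the liquidity index:
LI = (w - PL) / PI
LI = (22.6 - 16.1) / 29.0
LI = 0.224


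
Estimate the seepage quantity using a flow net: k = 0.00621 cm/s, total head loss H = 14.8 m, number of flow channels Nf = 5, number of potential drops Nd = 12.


Result: 0.000383 m^3/s per m

Derivation:
Convert k to m/s for unit consistency with H:
k = 0.00621 cm/s = 0.00621 / 100 m/s = 6.21e-05 m/s
Using q = k * H * Nf / Nd
Nf / Nd = 5 / 12 = 0.4167
q = 6.21e-05 * 14.8 * 0.4167
q = 0.000383 m^3/s per m


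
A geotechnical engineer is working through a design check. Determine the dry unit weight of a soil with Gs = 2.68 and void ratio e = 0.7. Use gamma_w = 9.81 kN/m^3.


Result: 15.465 kN/m^3

Derivation:
Using gamma_d = Gs * gamma_w / (1 + e)
gamma_d = 2.68 * 9.81 / (1 + 0.7)
gamma_d = 2.68 * 9.81 / 1.7
gamma_d = 15.465 kN/m^3


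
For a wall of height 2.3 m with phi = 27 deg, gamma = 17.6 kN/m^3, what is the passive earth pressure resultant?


Compute passive earth pressure coefficient:
Kp = tan^2(45 + phi/2) = tan^2(58.5) = 2.66294
Compute passive force:
Pp = 0.5 * Kp * gamma * H^2
Pp = 0.5 * 2.66294 * 17.6 * 2.3^2
Pp = 123.97 kN/m


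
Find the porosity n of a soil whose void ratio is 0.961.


Result: 0.4901

Derivation:
Using the relation n = e / (1 + e)
n = 0.961 / (1 + 0.961)
n = 0.961 / 1.961
n = 0.4901


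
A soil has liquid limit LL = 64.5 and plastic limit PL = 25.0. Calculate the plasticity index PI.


Using PI = LL - PL
PI = 64.5 - 25.0
PI = 39.5


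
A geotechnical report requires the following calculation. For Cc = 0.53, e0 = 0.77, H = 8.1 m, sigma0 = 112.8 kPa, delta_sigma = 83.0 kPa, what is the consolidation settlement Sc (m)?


Result: 0.5809 m

Derivation:
Using Sc = Cc * H / (1 + e0) * log10((sigma0 + delta_sigma) / sigma0)
Stress ratio = (112.8 + 83.0) / 112.8 = 1.73582
log10(1.73582) = 0.239504
Cc * H / (1 + e0) = 0.53 * 8.1 / (1 + 0.77) = 2.42542
Sc = 2.42542 * 0.239504
Sc = 0.5809 m


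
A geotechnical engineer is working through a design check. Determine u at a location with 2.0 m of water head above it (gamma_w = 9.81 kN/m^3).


Using u = gamma_w * h_w
u = 9.81 * 2.0
u = 19.62 kPa


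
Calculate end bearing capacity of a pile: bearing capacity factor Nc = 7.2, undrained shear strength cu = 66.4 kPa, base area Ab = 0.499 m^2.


Using Qb = Nc * cu * Ab
Qb = 7.2 * 66.4 * 0.499
Qb = 238.56 kN


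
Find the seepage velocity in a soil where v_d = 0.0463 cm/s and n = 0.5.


Using v_s = v_d / n
v_s = 0.0463 / 0.5
v_s = 0.0926 cm/s


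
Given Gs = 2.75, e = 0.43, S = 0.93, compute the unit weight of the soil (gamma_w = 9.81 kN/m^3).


Result: 21.609 kN/m^3

Derivation:
Using gamma = gamma_w * (Gs + S*e) / (1 + e)
Numerator: Gs + S*e = 2.75 + 0.93*0.43 = 3.1499
Denominator: 1 + e = 1 + 0.43 = 1.43
gamma = 9.81 * 3.1499 / 1.43
gamma = 21.609 kN/m^3


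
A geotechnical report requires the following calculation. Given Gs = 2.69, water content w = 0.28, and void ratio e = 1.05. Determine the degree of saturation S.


Using S = Gs * w / e
S = 2.69 * 0.28 / 1.05
S = 0.7173


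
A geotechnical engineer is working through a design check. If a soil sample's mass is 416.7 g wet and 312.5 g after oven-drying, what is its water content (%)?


Result: 33.34 %

Derivation:
Using w = (m_wet - m_dry) / m_dry * 100
m_wet - m_dry = 416.7 - 312.5 = 104.2 g
w = 104.2 / 312.5 * 100
w = 33.34 %


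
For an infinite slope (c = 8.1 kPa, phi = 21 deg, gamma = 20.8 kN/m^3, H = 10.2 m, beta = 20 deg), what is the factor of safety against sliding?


Result: 1.173

Derivation:
Using Fs = c / (gamma*H*sin(beta)*cos(beta)) + tan(phi)/tan(beta)
Cohesion contribution = 8.1 / (20.8*10.2*sin(20)*cos(20))
Cohesion contribution = 0.118791
Friction contribution = tan(21)/tan(20) = 1.05466
Fs = 0.118791 + 1.05466
Fs = 1.173


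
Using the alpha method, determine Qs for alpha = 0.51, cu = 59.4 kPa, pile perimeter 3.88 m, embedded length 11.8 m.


Using Qs = alpha * cu * perimeter * L
Qs = 0.51 * 59.4 * 3.88 * 11.8
Qs = 1386.98 kN


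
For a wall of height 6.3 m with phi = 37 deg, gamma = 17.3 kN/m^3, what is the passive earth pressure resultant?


Compute passive earth pressure coefficient:
Kp = tan^2(45 + phi/2) = tan^2(63.5) = 4.022791
Compute passive force:
Pp = 0.5 * Kp * gamma * H^2
Pp = 0.5 * 4.022791 * 17.3 * 6.3^2
Pp = 1381.1 kN/m


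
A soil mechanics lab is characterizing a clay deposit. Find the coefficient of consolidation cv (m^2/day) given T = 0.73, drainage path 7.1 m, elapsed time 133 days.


Using cv = T * H_dr^2 / t
H_dr^2 = 7.1^2 = 50.41
cv = 0.73 * 50.41 / 133
cv = 0.27669 m^2/day


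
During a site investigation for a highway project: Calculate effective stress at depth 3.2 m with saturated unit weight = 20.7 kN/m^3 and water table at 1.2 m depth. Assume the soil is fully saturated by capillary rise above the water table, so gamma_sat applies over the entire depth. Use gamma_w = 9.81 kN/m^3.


Total stress = gamma_sat * depth
sigma = 20.7 * 3.2 = 66.24 kPa
Pore water pressure u = gamma_w * (depth - d_wt)
u = 9.81 * (3.2 - 1.2) = 19.62 kPa
Effective stress = sigma - u
sigma' = 66.24 - 19.62 = 46.62 kPa


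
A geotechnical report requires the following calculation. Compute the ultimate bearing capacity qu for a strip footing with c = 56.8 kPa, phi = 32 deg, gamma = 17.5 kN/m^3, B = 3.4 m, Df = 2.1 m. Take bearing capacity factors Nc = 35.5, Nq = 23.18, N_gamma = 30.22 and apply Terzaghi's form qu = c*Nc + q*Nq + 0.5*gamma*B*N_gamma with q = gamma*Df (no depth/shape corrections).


Result: 3767.31 kPa

Derivation:
Compute qu = c*Nc + gamma*Df*Nq + 0.5*gamma*B*N_gamma
Term 1: 56.8 * 35.5 = 2016.4
Term 2: 17.5 * 2.1 * 23.18 = 851.865
Term 3: 0.5 * 17.5 * 3.4 * 30.22 = 899.045
qu = 2016.4 + 851.865 + 899.045
qu = 3767.31 kPa


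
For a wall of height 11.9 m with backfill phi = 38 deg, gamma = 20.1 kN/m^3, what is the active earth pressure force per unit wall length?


Compute active earth pressure coefficient:
Ka = tan^2(45 - phi/2) = tan^2(26.0) = 0.237883
Compute active force:
Pa = 0.5 * Ka * gamma * H^2
Pa = 0.5 * 0.237883 * 20.1 * 11.9^2
Pa = 338.55 kN/m


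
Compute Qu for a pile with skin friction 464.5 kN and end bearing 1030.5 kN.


Result: 1495.0 kN

Derivation:
Using Qu = Qf + Qb
Qu = 464.5 + 1030.5
Qu = 1495.0 kN


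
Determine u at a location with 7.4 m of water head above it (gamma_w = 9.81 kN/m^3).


Using u = gamma_w * h_w
u = 9.81 * 7.4
u = 72.59 kPa


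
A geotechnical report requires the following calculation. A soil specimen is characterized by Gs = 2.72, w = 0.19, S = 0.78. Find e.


Using the relation e = Gs * w / S
e = 2.72 * 0.19 / 0.78
e = 0.6626


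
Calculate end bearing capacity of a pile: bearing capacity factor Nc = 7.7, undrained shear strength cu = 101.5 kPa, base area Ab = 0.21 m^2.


Using Qb = Nc * cu * Ab
Qb = 7.7 * 101.5 * 0.21
Qb = 164.13 kN


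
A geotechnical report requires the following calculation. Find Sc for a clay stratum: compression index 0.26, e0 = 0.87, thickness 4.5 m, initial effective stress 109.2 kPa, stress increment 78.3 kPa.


Result: 0.1469 m

Derivation:
Using Sc = Cc * H / (1 + e0) * log10((sigma0 + delta_sigma) / sigma0)
Stress ratio = (109.2 + 78.3) / 109.2 = 1.71703
log10(1.71703) = 0.234779
Cc * H / (1 + e0) = 0.26 * 4.5 / (1 + 0.87) = 0.625668
Sc = 0.625668 * 0.234779
Sc = 0.1469 m


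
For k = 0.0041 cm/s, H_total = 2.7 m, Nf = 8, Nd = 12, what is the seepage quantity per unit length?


Convert k to m/s for unit consistency with H:
k = 0.0041 cm/s = 0.0041 / 100 m/s = 4.1e-05 m/s
Using q = k * H * Nf / Nd
Nf / Nd = 8 / 12 = 0.6667
q = 4.1e-05 * 2.7 * 0.6667
q = 7.38e-05 m^3/s per m


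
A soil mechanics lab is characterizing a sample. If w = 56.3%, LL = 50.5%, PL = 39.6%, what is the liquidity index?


First compute the plasticity index:
PI = LL - PL = 50.5 - 39.6 = 10.9
Then compute the liquidity index:
LI = (w - PL) / PI
LI = (56.3 - 39.6) / 10.9
LI = 1.532


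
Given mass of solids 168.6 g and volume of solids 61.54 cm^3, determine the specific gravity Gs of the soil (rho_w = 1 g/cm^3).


Using Gs = m_s / (V_s * rho_w)
Since rho_w = 1 g/cm^3:
Gs = 168.6 / 61.54
Gs = 2.74


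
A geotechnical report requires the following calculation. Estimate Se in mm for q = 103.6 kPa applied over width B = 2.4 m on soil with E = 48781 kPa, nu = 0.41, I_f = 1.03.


Result: 4.367 mm

Derivation:
Using Se = q * B * (1 - nu^2) * I_f / E
1 - nu^2 = 1 - 0.41^2 = 0.8319
Se = 103.6 * 2.4 * 0.8319 * 1.03 / 48781
Se = 0.004367 m
Convert to mm: Se = 0.004367 * 1000 = 4.367 mm


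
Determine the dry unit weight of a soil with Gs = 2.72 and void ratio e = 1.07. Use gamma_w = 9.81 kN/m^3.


Using gamma_d = Gs * gamma_w / (1 + e)
gamma_d = 2.72 * 9.81 / (1 + 1.07)
gamma_d = 2.72 * 9.81 / 2.07
gamma_d = 12.89 kN/m^3


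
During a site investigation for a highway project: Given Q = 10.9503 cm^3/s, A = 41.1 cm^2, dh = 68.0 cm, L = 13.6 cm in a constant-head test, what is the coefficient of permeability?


Compute hydraulic gradient:
i = dh / L = 68.0 / 13.6 = 5
Then apply Darcy's law:
k = Q / (A * i)
k = 10.9503 / (41.1 * 5)
k = 10.9503 / 205.5
k = 0.053286 cm/s


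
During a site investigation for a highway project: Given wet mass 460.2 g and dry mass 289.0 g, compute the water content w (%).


Using w = (m_wet - m_dry) / m_dry * 100
m_wet - m_dry = 460.2 - 289.0 = 171.2 g
w = 171.2 / 289.0 * 100
w = 59.24 %


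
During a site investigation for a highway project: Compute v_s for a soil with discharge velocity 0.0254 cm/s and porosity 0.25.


Using v_s = v_d / n
v_s = 0.0254 / 0.25
v_s = 0.1016 cm/s


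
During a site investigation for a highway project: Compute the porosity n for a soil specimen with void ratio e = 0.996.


Result: 0.499

Derivation:
Using the relation n = e / (1 + e)
n = 0.996 / (1 + 0.996)
n = 0.996 / 1.996
n = 0.499


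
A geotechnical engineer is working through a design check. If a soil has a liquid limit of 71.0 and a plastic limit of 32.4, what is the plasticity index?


Result: 38.6

Derivation:
Using PI = LL - PL
PI = 71.0 - 32.4
PI = 38.6


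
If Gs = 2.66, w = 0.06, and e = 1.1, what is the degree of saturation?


Result: 0.1451

Derivation:
Using S = Gs * w / e
S = 2.66 * 0.06 / 1.1
S = 0.1451


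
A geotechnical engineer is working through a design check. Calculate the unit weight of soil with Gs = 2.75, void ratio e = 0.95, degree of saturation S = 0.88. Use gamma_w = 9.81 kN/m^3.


Result: 18.04 kN/m^3

Derivation:
Using gamma = gamma_w * (Gs + S*e) / (1 + e)
Numerator: Gs + S*e = 2.75 + 0.88*0.95 = 3.586
Denominator: 1 + e = 1 + 0.95 = 1.95
gamma = 9.81 * 3.586 / 1.95
gamma = 18.04 kN/m^3


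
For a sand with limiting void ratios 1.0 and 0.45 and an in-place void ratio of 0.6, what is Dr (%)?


Using Dr = (e_max - e) / (e_max - e_min) * 100
e_max - e = 1.0 - 0.6 = 0.4
e_max - e_min = 1.0 - 0.45 = 0.55
Dr = 0.4 / 0.55 * 100
Dr = 72.73 %


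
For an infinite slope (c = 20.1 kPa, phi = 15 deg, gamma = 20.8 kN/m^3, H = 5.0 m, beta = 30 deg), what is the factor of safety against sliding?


Result: 0.91

Derivation:
Using Fs = c / (gamma*H*sin(beta)*cos(beta)) + tan(phi)/tan(beta)
Cohesion contribution = 20.1 / (20.8*5.0*sin(30)*cos(30))
Cohesion contribution = 0.446336
Friction contribution = tan(15)/tan(30) = 0.464102
Fs = 0.446336 + 0.464102
Fs = 0.91


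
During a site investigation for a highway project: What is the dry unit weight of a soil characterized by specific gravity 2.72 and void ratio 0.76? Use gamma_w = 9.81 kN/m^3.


Using gamma_d = Gs * gamma_w / (1 + e)
gamma_d = 2.72 * 9.81 / (1 + 0.76)
gamma_d = 2.72 * 9.81 / 1.76
gamma_d = 15.161 kN/m^3


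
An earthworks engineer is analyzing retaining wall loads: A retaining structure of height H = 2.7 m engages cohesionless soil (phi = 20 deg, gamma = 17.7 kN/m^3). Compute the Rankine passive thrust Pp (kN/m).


Compute passive earth pressure coefficient:
Kp = tan^2(45 + phi/2) = tan^2(55.0) = 2.039607
Compute passive force:
Pp = 0.5 * Kp * gamma * H^2
Pp = 0.5 * 2.039607 * 17.7 * 2.7^2
Pp = 131.59 kN/m


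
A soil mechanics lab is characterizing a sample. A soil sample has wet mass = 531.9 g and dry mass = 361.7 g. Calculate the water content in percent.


Using w = (m_wet - m_dry) / m_dry * 100
m_wet - m_dry = 531.9 - 361.7 = 170.2 g
w = 170.2 / 361.7 * 100
w = 47.06 %


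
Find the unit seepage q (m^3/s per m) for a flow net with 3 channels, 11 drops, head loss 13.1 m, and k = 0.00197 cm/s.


Convert k to m/s for unit consistency with H:
k = 0.00197 cm/s = 0.00197 / 100 m/s = 1.97e-05 m/s
Using q = k * H * Nf / Nd
Nf / Nd = 3 / 11 = 0.2727
q = 1.97e-05 * 13.1 * 0.2727
q = 7.038e-05 m^3/s per m


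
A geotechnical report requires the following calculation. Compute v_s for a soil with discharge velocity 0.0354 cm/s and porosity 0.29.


Using v_s = v_d / n
v_s = 0.0354 / 0.29
v_s = 0.12207 cm/s


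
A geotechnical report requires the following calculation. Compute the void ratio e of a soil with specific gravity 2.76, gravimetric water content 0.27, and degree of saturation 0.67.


Result: 1.1122

Derivation:
Using the relation e = Gs * w / S
e = 2.76 * 0.27 / 0.67
e = 1.1122


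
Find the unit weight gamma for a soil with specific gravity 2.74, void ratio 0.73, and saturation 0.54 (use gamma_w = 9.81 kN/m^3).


Using gamma = gamma_w * (Gs + S*e) / (1 + e)
Numerator: Gs + S*e = 2.74 + 0.54*0.73 = 3.1342
Denominator: 1 + e = 1 + 0.73 = 1.73
gamma = 9.81 * 3.1342 / 1.73
gamma = 17.773 kN/m^3


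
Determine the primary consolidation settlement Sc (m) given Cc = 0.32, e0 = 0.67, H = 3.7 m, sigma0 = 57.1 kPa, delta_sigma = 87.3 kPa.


Result: 0.2857 m

Derivation:
Using Sc = Cc * H / (1 + e0) * log10((sigma0 + delta_sigma) / sigma0)
Stress ratio = (57.1 + 87.3) / 57.1 = 2.5289
log10(2.5289) = 0.402931
Cc * H / (1 + e0) = 0.32 * 3.7 / (1 + 0.67) = 0.708982
Sc = 0.708982 * 0.402931
Sc = 0.2857 m


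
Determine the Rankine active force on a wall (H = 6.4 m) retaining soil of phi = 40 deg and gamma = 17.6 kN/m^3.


Compute active earth pressure coefficient:
Ka = tan^2(45 - phi/2) = tan^2(25.0) = 0.217443
Compute active force:
Pa = 0.5 * Ka * gamma * H^2
Pa = 0.5 * 0.217443 * 17.6 * 6.4^2
Pa = 78.38 kN/m


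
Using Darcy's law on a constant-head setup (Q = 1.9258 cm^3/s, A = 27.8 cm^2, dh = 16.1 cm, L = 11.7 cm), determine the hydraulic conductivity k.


Compute hydraulic gradient:
i = dh / L = 16.1 / 11.7 = 1.37607
Then apply Darcy's law:
k = Q / (A * i)
k = 1.9258 / (27.8 * 1.37607)
k = 1.9258 / 38.2547
k = 0.050342 cm/s


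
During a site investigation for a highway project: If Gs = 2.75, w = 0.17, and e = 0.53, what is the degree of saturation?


Result: 0.8821

Derivation:
Using S = Gs * w / e
S = 2.75 * 0.17 / 0.53
S = 0.8821


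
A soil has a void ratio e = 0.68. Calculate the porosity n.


Result: 0.4048

Derivation:
Using the relation n = e / (1 + e)
n = 0.68 / (1 + 0.68)
n = 0.68 / 1.68
n = 0.4048


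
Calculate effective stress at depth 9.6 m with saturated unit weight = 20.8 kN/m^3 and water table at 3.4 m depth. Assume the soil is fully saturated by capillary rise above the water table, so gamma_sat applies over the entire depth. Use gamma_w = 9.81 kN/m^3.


Total stress = gamma_sat * depth
sigma = 20.8 * 9.6 = 199.68 kPa
Pore water pressure u = gamma_w * (depth - d_wt)
u = 9.81 * (9.6 - 3.4) = 60.822 kPa
Effective stress = sigma - u
sigma' = 199.68 - 60.822 = 138.86 kPa


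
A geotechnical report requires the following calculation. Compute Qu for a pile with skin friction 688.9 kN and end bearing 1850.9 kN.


Using Qu = Qf + Qb
Qu = 688.9 + 1850.9
Qu = 2539.8 kN


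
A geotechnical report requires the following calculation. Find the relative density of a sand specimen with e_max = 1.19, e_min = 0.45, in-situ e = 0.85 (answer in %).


Using Dr = (e_max - e) / (e_max - e_min) * 100
e_max - e = 1.19 - 0.85 = 0.34
e_max - e_min = 1.19 - 0.45 = 0.74
Dr = 0.34 / 0.74 * 100
Dr = 45.95 %


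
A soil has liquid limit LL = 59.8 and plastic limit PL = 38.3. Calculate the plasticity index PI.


Result: 21.5

Derivation:
Using PI = LL - PL
PI = 59.8 - 38.3
PI = 21.5


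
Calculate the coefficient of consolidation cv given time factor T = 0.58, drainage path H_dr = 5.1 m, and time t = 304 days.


Result: 0.04962 m^2/day

Derivation:
Using cv = T * H_dr^2 / t
H_dr^2 = 5.1^2 = 26.01
cv = 0.58 * 26.01 / 304
cv = 0.04962 m^2/day


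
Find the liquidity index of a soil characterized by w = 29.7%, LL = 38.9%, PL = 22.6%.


First compute the plasticity index:
PI = LL - PL = 38.9 - 22.6 = 16.3
Then compute the liquidity index:
LI = (w - PL) / PI
LI = (29.7 - 22.6) / 16.3
LI = 0.436


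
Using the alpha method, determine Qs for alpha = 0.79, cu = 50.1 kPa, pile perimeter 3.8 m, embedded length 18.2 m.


Using Qs = alpha * cu * perimeter * L
Qs = 0.79 * 50.1 * 3.8 * 18.2
Qs = 2737.28 kN


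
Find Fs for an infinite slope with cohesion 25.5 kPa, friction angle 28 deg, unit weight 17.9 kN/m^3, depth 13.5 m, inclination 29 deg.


Using Fs = c / (gamma*H*sin(beta)*cos(beta)) + tan(phi)/tan(beta)
Cohesion contribution = 25.5 / (17.9*13.5*sin(29)*cos(29))
Cohesion contribution = 0.248864
Friction contribution = tan(28)/tan(29) = 0.959229
Fs = 0.248864 + 0.959229
Fs = 1.208


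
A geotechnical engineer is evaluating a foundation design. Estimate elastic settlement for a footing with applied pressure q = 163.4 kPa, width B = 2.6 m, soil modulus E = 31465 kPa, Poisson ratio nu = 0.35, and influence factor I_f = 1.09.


Result: 12.914 mm

Derivation:
Using Se = q * B * (1 - nu^2) * I_f / E
1 - nu^2 = 1 - 0.35^2 = 0.8775
Se = 163.4 * 2.6 * 0.8775 * 1.09 / 31465
Se = 0.012914 m
Convert to mm: Se = 0.012914 * 1000 = 12.914 mm


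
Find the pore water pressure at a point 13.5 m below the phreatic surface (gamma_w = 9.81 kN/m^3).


Result: 132.44 kPa

Derivation:
Using u = gamma_w * h_w
u = 9.81 * 13.5
u = 132.44 kPa


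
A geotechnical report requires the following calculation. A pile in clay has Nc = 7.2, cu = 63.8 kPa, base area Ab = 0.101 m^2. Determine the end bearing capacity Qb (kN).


Using Qb = Nc * cu * Ab
Qb = 7.2 * 63.8 * 0.101
Qb = 46.4 kN


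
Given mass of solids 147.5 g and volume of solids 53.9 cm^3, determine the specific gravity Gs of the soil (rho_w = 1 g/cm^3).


Using Gs = m_s / (V_s * rho_w)
Since rho_w = 1 g/cm^3:
Gs = 147.5 / 53.9
Gs = 2.737


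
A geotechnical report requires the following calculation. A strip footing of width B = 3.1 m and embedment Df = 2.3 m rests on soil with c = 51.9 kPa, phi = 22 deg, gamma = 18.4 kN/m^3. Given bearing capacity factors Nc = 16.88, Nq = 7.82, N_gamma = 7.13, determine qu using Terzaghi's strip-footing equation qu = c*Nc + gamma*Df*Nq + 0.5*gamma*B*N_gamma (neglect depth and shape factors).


Result: 1410.36 kPa

Derivation:
Compute qu = c*Nc + gamma*Df*Nq + 0.5*gamma*B*N_gamma
Term 1: 51.9 * 16.88 = 876.072
Term 2: 18.4 * 2.3 * 7.82 = 330.9424
Term 3: 0.5 * 18.4 * 3.1 * 7.13 = 203.3476
qu = 876.072 + 330.9424 + 203.3476
qu = 1410.36 kPa


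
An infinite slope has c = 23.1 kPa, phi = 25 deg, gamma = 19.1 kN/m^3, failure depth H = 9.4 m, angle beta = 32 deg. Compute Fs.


Using Fs = c / (gamma*H*sin(beta)*cos(beta)) + tan(phi)/tan(beta)
Cohesion contribution = 23.1 / (19.1*9.4*sin(32)*cos(32))
Cohesion contribution = 0.286299
Friction contribution = tan(25)/tan(32) = 0.746248
Fs = 0.286299 + 0.746248
Fs = 1.033


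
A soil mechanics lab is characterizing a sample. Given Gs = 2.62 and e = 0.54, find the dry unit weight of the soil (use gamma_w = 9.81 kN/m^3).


Result: 16.69 kN/m^3

Derivation:
Using gamma_d = Gs * gamma_w / (1 + e)
gamma_d = 2.62 * 9.81 / (1 + 0.54)
gamma_d = 2.62 * 9.81 / 1.54
gamma_d = 16.69 kN/m^3


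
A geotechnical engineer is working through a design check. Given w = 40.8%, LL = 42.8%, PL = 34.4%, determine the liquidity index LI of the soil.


Result: 0.762

Derivation:
First compute the plasticity index:
PI = LL - PL = 42.8 - 34.4 = 8.4
Then compute the liquidity index:
LI = (w - PL) / PI
LI = (40.8 - 34.4) / 8.4
LI = 0.762


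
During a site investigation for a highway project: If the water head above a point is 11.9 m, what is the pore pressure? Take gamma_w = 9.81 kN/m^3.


Using u = gamma_w * h_w
u = 9.81 * 11.9
u = 116.74 kPa


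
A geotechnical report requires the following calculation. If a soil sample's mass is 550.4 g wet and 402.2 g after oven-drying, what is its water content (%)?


Using w = (m_wet - m_dry) / m_dry * 100
m_wet - m_dry = 550.4 - 402.2 = 148.2 g
w = 148.2 / 402.2 * 100
w = 36.85 %


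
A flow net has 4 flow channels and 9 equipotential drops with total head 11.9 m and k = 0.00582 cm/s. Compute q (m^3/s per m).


Convert k to m/s for unit consistency with H:
k = 0.00582 cm/s = 0.00582 / 100 m/s = 5.82e-05 m/s
Using q = k * H * Nf / Nd
Nf / Nd = 4 / 9 = 0.4444
q = 5.82e-05 * 11.9 * 0.4444
q = 0.0003078 m^3/s per m


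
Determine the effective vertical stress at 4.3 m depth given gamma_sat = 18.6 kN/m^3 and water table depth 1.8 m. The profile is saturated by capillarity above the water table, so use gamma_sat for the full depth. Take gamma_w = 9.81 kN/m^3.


Total stress = gamma_sat * depth
sigma = 18.6 * 4.3 = 79.98 kPa
Pore water pressure u = gamma_w * (depth - d_wt)
u = 9.81 * (4.3 - 1.8) = 24.525 kPa
Effective stress = sigma - u
sigma' = 79.98 - 24.525 = 55.46 kPa


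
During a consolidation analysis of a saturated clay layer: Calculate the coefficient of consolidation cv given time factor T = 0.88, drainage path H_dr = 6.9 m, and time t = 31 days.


Using cv = T * H_dr^2 / t
H_dr^2 = 6.9^2 = 47.61
cv = 0.88 * 47.61 / 31
cv = 1.35151 m^2/day


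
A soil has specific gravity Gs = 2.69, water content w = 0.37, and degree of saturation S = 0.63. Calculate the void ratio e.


Result: 1.5798

Derivation:
Using the relation e = Gs * w / S
e = 2.69 * 0.37 / 0.63
e = 1.5798


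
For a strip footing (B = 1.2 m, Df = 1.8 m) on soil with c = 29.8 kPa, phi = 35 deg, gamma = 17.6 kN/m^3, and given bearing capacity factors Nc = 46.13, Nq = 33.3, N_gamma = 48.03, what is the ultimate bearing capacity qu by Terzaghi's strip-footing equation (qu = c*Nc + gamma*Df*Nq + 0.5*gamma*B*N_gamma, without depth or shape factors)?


Compute qu = c*Nc + gamma*Df*Nq + 0.5*gamma*B*N_gamma
Term 1: 29.8 * 46.13 = 1374.674
Term 2: 17.6 * 1.8 * 33.3 = 1054.944
Term 3: 0.5 * 17.6 * 1.2 * 48.03 = 507.1968
qu = 1374.674 + 1054.944 + 507.1968
qu = 2936.81 kPa


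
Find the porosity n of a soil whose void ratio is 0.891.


Result: 0.4712

Derivation:
Using the relation n = e / (1 + e)
n = 0.891 / (1 + 0.891)
n = 0.891 / 1.891
n = 0.4712


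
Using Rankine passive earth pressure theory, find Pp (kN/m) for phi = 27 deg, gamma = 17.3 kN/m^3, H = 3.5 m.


Compute passive earth pressure coefficient:
Kp = tan^2(45 + phi/2) = tan^2(58.5) = 2.66294
Compute passive force:
Pp = 0.5 * Kp * gamma * H^2
Pp = 0.5 * 2.66294 * 17.3 * 3.5^2
Pp = 282.17 kN/m


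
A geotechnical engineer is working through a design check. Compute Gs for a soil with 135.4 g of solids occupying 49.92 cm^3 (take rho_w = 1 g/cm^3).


Using Gs = m_s / (V_s * rho_w)
Since rho_w = 1 g/cm^3:
Gs = 135.4 / 49.92
Gs = 2.712


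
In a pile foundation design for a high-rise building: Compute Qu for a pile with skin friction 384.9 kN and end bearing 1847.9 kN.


Result: 2232.8 kN

Derivation:
Using Qu = Qf + Qb
Qu = 384.9 + 1847.9
Qu = 2232.8 kN


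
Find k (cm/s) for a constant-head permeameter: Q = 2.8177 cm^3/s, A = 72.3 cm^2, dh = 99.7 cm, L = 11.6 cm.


Compute hydraulic gradient:
i = dh / L = 99.7 / 11.6 = 8.59483
Then apply Darcy's law:
k = Q / (A * i)
k = 2.8177 / (72.3 * 8.59483)
k = 2.8177 / 621.406
k = 0.004534 cm/s


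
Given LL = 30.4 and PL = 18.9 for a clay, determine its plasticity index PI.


Result: 11.5

Derivation:
Using PI = LL - PL
PI = 30.4 - 18.9
PI = 11.5


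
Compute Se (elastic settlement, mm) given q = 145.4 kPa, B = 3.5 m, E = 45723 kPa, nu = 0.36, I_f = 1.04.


Using Se = q * B * (1 - nu^2) * I_f / E
1 - nu^2 = 1 - 0.36^2 = 0.8704
Se = 145.4 * 3.5 * 0.8704 * 1.04 / 45723
Se = 0.010075 m
Convert to mm: Se = 0.010075 * 1000 = 10.075 mm


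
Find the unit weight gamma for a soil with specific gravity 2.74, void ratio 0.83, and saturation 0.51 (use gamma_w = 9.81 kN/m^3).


Using gamma = gamma_w * (Gs + S*e) / (1 + e)
Numerator: Gs + S*e = 2.74 + 0.51*0.83 = 3.1633
Denominator: 1 + e = 1 + 0.83 = 1.83
gamma = 9.81 * 3.1633 / 1.83
gamma = 16.957 kN/m^3


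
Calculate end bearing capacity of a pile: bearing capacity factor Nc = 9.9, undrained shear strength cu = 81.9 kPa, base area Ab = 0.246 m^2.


Result: 199.46 kN

Derivation:
Using Qb = Nc * cu * Ab
Qb = 9.9 * 81.9 * 0.246
Qb = 199.46 kN


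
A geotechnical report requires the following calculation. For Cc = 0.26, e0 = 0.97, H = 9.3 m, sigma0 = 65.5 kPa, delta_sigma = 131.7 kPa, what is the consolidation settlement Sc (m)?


Using Sc = Cc * H / (1 + e0) * log10((sigma0 + delta_sigma) / sigma0)
Stress ratio = (65.5 + 131.7) / 65.5 = 3.01069
log10(3.01069) = 0.478666
Cc * H / (1 + e0) = 0.26 * 9.3 / (1 + 0.97) = 1.22741
Sc = 1.22741 * 0.478666
Sc = 0.5875 m


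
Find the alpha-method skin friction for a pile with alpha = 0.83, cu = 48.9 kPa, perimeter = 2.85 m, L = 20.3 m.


Result: 2348.16 kN

Derivation:
Using Qs = alpha * cu * perimeter * L
Qs = 0.83 * 48.9 * 2.85 * 20.3
Qs = 2348.16 kN


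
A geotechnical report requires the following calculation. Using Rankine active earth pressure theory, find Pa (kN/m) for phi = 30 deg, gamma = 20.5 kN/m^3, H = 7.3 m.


Compute active earth pressure coefficient:
Ka = tan^2(45 - phi/2) = tan^2(30.0) = 0.333333
Compute active force:
Pa = 0.5 * Ka * gamma * H^2
Pa = 0.5 * 0.333333 * 20.5 * 7.3^2
Pa = 182.07 kN/m


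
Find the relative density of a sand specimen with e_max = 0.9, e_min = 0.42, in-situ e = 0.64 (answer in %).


Result: 54.17 %

Derivation:
Using Dr = (e_max - e) / (e_max - e_min) * 100
e_max - e = 0.9 - 0.64 = 0.26
e_max - e_min = 0.9 - 0.42 = 0.48
Dr = 0.26 / 0.48 * 100
Dr = 54.17 %


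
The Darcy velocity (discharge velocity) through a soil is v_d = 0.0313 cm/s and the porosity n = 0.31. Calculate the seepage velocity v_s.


Using v_s = v_d / n
v_s = 0.0313 / 0.31
v_s = 0.10097 cm/s


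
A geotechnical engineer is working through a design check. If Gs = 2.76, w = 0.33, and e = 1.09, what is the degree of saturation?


Result: 0.8356

Derivation:
Using S = Gs * w / e
S = 2.76 * 0.33 / 1.09
S = 0.8356


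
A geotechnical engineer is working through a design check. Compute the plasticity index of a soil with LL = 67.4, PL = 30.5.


Using PI = LL - PL
PI = 67.4 - 30.5
PI = 36.9


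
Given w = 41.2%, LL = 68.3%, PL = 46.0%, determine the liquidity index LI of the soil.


First compute the plasticity index:
PI = LL - PL = 68.3 - 46.0 = 22.3
Then compute the liquidity index:
LI = (w - PL) / PI
LI = (41.2 - 46.0) / 22.3
LI = -0.215


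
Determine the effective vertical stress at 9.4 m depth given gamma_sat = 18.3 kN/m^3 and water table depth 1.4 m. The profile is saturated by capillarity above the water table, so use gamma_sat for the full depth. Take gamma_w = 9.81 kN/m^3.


Result: 93.54 kPa

Derivation:
Total stress = gamma_sat * depth
sigma = 18.3 * 9.4 = 172.02 kPa
Pore water pressure u = gamma_w * (depth - d_wt)
u = 9.81 * (9.4 - 1.4) = 78.48 kPa
Effective stress = sigma - u
sigma' = 172.02 - 78.48 = 93.54 kPa


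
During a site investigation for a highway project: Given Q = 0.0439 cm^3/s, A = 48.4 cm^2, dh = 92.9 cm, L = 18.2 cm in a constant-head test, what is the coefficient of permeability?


Compute hydraulic gradient:
i = dh / L = 92.9 / 18.2 = 5.1044
Then apply Darcy's law:
k = Q / (A * i)
k = 0.0439 / (48.4 * 5.1044)
k = 0.0439 / 247.053
k = 0.000178 cm/s


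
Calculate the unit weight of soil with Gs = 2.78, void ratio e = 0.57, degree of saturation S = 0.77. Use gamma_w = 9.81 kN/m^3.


Using gamma = gamma_w * (Gs + S*e) / (1 + e)
Numerator: Gs + S*e = 2.78 + 0.77*0.57 = 3.2189
Denominator: 1 + e = 1 + 0.57 = 1.57
gamma = 9.81 * 3.2189 / 1.57
gamma = 20.113 kN/m^3


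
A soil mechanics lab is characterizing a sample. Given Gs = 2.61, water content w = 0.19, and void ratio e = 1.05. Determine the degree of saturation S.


Using S = Gs * w / e
S = 2.61 * 0.19 / 1.05
S = 0.4723


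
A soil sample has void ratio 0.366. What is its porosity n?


Using the relation n = e / (1 + e)
n = 0.366 / (1 + 0.366)
n = 0.366 / 1.366
n = 0.2679


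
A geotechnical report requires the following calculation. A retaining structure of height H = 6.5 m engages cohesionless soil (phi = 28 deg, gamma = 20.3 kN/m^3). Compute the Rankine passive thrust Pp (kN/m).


Compute passive earth pressure coefficient:
Kp = tan^2(45 + phi/2) = tan^2(59.0) = 2.769826
Compute passive force:
Pp = 0.5 * Kp * gamma * H^2
Pp = 0.5 * 2.769826 * 20.3 * 6.5^2
Pp = 1187.81 kN/m


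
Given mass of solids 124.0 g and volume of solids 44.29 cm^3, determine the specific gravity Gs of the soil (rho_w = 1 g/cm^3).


Result: 2.8

Derivation:
Using Gs = m_s / (V_s * rho_w)
Since rho_w = 1 g/cm^3:
Gs = 124.0 / 44.29
Gs = 2.8


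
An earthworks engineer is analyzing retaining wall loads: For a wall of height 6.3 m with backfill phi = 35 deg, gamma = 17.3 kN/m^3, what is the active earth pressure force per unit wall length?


Compute active earth pressure coefficient:
Ka = tan^2(45 - phi/2) = tan^2(27.5) = 0.27099
Compute active force:
Pa = 0.5 * Ka * gamma * H^2
Pa = 0.5 * 0.27099 * 17.3 * 6.3^2
Pa = 93.04 kN/m


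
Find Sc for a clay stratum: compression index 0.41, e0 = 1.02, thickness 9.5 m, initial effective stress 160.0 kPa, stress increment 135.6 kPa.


Result: 0.514 m

Derivation:
Using Sc = Cc * H / (1 + e0) * log10((sigma0 + delta_sigma) / sigma0)
Stress ratio = (160.0 + 135.6) / 160.0 = 1.8475
log10(1.8475) = 0.266584
Cc * H / (1 + e0) = 0.41 * 9.5 / (1 + 1.02) = 1.92822
Sc = 1.92822 * 0.266584
Sc = 0.514 m


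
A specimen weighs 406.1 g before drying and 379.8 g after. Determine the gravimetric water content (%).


Using w = (m_wet - m_dry) / m_dry * 100
m_wet - m_dry = 406.1 - 379.8 = 26.3 g
w = 26.3 / 379.8 * 100
w = 6.92 %


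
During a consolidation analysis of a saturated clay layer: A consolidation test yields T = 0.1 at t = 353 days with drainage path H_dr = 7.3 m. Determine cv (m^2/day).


Result: 0.0151 m^2/day

Derivation:
Using cv = T * H_dr^2 / t
H_dr^2 = 7.3^2 = 53.29
cv = 0.1 * 53.29 / 353
cv = 0.0151 m^2/day
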